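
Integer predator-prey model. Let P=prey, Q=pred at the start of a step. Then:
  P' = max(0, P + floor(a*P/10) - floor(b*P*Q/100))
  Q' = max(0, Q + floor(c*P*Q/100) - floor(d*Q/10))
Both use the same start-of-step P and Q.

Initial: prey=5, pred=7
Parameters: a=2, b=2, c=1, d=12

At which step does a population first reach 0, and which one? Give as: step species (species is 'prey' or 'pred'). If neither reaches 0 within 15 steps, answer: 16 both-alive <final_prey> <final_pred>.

Step 1: prey: 5+1-0=6; pred: 7+0-8=0
First extinction: pred at step 1

Answer: 1 pred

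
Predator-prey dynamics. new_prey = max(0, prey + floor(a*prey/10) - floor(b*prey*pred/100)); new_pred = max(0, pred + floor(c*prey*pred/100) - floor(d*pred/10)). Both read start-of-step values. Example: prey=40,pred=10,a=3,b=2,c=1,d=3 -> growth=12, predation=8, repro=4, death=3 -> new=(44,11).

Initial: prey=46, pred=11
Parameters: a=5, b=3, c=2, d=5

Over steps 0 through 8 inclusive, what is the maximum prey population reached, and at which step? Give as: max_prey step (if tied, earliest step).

Step 1: prey: 46+23-15=54; pred: 11+10-5=16
Step 2: prey: 54+27-25=56; pred: 16+17-8=25
Step 3: prey: 56+28-42=42; pred: 25+28-12=41
Step 4: prey: 42+21-51=12; pred: 41+34-20=55
Step 5: prey: 12+6-19=0; pred: 55+13-27=41
Step 6: prey: 0+0-0=0; pred: 41+0-20=21
Step 7: prey: 0+0-0=0; pred: 21+0-10=11
Step 8: prey: 0+0-0=0; pred: 11+0-5=6
Max prey = 56 at step 2

Answer: 56 2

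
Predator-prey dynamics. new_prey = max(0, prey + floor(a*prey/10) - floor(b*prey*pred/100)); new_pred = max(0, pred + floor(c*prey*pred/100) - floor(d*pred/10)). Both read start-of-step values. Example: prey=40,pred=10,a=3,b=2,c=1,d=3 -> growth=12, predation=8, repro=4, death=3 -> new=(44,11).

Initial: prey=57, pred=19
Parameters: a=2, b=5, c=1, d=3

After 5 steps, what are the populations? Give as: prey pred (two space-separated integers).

Step 1: prey: 57+11-54=14; pred: 19+10-5=24
Step 2: prey: 14+2-16=0; pred: 24+3-7=20
Step 3: prey: 0+0-0=0; pred: 20+0-6=14
Step 4: prey: 0+0-0=0; pred: 14+0-4=10
Step 5: prey: 0+0-0=0; pred: 10+0-3=7

Answer: 0 7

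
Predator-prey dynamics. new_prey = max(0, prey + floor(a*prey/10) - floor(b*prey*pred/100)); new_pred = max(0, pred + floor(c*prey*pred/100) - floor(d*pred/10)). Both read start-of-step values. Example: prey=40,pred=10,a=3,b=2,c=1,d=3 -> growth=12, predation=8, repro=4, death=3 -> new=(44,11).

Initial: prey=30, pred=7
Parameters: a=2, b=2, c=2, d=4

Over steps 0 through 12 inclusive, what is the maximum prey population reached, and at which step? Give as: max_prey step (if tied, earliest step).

Answer: 33 2

Derivation:
Step 1: prey: 30+6-4=32; pred: 7+4-2=9
Step 2: prey: 32+6-5=33; pred: 9+5-3=11
Step 3: prey: 33+6-7=32; pred: 11+7-4=14
Step 4: prey: 32+6-8=30; pred: 14+8-5=17
Step 5: prey: 30+6-10=26; pred: 17+10-6=21
Step 6: prey: 26+5-10=21; pred: 21+10-8=23
Step 7: prey: 21+4-9=16; pred: 23+9-9=23
Step 8: prey: 16+3-7=12; pred: 23+7-9=21
Step 9: prey: 12+2-5=9; pred: 21+5-8=18
Step 10: prey: 9+1-3=7; pred: 18+3-7=14
Step 11: prey: 7+1-1=7; pred: 14+1-5=10
Step 12: prey: 7+1-1=7; pred: 10+1-4=7
Max prey = 33 at step 2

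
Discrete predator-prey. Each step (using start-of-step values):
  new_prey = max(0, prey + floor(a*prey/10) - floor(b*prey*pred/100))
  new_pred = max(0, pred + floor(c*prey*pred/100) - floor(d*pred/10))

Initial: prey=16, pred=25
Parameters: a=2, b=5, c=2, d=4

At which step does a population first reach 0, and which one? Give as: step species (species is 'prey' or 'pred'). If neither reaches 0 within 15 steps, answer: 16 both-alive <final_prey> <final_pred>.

Step 1: prey: 16+3-20=0; pred: 25+8-10=23
First extinction: prey at step 1

Answer: 1 prey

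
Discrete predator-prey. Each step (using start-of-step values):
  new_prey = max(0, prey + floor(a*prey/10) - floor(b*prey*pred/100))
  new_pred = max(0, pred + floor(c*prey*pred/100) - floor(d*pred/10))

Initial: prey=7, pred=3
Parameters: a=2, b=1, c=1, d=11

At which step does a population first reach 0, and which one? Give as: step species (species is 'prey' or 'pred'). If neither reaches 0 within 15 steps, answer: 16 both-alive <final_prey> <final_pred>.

Step 1: prey: 7+1-0=8; pred: 3+0-3=0
First extinction: pred at step 1

Answer: 1 pred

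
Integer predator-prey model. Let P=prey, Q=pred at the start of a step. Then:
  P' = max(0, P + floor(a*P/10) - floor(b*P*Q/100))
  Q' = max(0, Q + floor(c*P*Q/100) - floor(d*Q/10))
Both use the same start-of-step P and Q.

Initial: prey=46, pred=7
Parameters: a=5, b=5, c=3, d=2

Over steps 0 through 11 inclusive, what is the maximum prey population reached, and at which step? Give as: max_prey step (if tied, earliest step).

Step 1: prey: 46+23-16=53; pred: 7+9-1=15
Step 2: prey: 53+26-39=40; pred: 15+23-3=35
Step 3: prey: 40+20-70=0; pred: 35+42-7=70
Step 4: prey: 0+0-0=0; pred: 70+0-14=56
Step 5: prey: 0+0-0=0; pred: 56+0-11=45
Step 6: prey: 0+0-0=0; pred: 45+0-9=36
Step 7: prey: 0+0-0=0; pred: 36+0-7=29
Step 8: prey: 0+0-0=0; pred: 29+0-5=24
Step 9: prey: 0+0-0=0; pred: 24+0-4=20
Step 10: prey: 0+0-0=0; pred: 20+0-4=16
Step 11: prey: 0+0-0=0; pred: 16+0-3=13
Max prey = 53 at step 1

Answer: 53 1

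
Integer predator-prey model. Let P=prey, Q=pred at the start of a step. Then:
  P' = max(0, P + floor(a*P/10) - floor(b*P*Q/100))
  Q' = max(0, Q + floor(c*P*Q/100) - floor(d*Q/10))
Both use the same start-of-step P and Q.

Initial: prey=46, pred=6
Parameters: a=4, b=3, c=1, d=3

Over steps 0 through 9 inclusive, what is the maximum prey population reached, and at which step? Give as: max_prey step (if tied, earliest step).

Answer: 82 4

Derivation:
Step 1: prey: 46+18-8=56; pred: 6+2-1=7
Step 2: prey: 56+22-11=67; pred: 7+3-2=8
Step 3: prey: 67+26-16=77; pred: 8+5-2=11
Step 4: prey: 77+30-25=82; pred: 11+8-3=16
Step 5: prey: 82+32-39=75; pred: 16+13-4=25
Step 6: prey: 75+30-56=49; pred: 25+18-7=36
Step 7: prey: 49+19-52=16; pred: 36+17-10=43
Step 8: prey: 16+6-20=2; pred: 43+6-12=37
Step 9: prey: 2+0-2=0; pred: 37+0-11=26
Max prey = 82 at step 4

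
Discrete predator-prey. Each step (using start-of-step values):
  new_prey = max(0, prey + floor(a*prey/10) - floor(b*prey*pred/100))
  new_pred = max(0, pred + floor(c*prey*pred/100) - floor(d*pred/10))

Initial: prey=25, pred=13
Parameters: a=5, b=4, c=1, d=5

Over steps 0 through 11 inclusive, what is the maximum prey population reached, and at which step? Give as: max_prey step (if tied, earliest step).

Answer: 194 10

Derivation:
Step 1: prey: 25+12-13=24; pred: 13+3-6=10
Step 2: prey: 24+12-9=27; pred: 10+2-5=7
Step 3: prey: 27+13-7=33; pred: 7+1-3=5
Step 4: prey: 33+16-6=43; pred: 5+1-2=4
Step 5: prey: 43+21-6=58; pred: 4+1-2=3
Step 6: prey: 58+29-6=81; pred: 3+1-1=3
Step 7: prey: 81+40-9=112; pred: 3+2-1=4
Step 8: prey: 112+56-17=151; pred: 4+4-2=6
Step 9: prey: 151+75-36=190; pred: 6+9-3=12
Step 10: prey: 190+95-91=194; pred: 12+22-6=28
Step 11: prey: 194+97-217=74; pred: 28+54-14=68
Max prey = 194 at step 10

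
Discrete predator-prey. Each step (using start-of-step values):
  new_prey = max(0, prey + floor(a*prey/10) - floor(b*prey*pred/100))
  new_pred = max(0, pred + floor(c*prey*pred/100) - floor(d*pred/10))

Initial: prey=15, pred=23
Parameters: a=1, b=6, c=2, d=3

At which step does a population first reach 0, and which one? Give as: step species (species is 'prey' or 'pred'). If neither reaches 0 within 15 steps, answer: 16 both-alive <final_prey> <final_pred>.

Answer: 1 prey

Derivation:
Step 1: prey: 15+1-20=0; pred: 23+6-6=23
First extinction: prey at step 1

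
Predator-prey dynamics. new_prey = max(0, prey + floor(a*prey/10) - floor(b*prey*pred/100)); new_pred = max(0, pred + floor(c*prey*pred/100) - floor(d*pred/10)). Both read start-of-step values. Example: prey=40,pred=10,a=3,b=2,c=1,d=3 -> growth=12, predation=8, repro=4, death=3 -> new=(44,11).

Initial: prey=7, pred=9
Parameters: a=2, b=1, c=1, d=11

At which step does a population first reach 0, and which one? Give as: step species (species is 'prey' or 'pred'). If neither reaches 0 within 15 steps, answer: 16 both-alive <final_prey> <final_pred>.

Answer: 1 pred

Derivation:
Step 1: prey: 7+1-0=8; pred: 9+0-9=0
First extinction: pred at step 1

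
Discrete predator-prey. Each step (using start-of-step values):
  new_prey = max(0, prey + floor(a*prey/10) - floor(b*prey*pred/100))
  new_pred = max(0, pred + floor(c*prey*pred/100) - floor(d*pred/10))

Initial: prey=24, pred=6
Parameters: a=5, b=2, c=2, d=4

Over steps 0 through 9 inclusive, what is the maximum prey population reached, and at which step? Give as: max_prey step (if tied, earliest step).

Step 1: prey: 24+12-2=34; pred: 6+2-2=6
Step 2: prey: 34+17-4=47; pred: 6+4-2=8
Step 3: prey: 47+23-7=63; pred: 8+7-3=12
Step 4: prey: 63+31-15=79; pred: 12+15-4=23
Step 5: prey: 79+39-36=82; pred: 23+36-9=50
Step 6: prey: 82+41-82=41; pred: 50+82-20=112
Step 7: prey: 41+20-91=0; pred: 112+91-44=159
Step 8: prey: 0+0-0=0; pred: 159+0-63=96
Step 9: prey: 0+0-0=0; pred: 96+0-38=58
Max prey = 82 at step 5

Answer: 82 5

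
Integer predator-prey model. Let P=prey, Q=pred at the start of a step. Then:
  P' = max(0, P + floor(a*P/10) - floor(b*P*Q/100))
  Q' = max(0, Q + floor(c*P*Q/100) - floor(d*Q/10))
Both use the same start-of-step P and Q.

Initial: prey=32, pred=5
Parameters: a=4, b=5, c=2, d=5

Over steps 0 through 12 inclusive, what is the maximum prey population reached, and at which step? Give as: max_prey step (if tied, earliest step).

Answer: 42 3

Derivation:
Step 1: prey: 32+12-8=36; pred: 5+3-2=6
Step 2: prey: 36+14-10=40; pred: 6+4-3=7
Step 3: prey: 40+16-14=42; pred: 7+5-3=9
Step 4: prey: 42+16-18=40; pred: 9+7-4=12
Step 5: prey: 40+16-24=32; pred: 12+9-6=15
Step 6: prey: 32+12-24=20; pred: 15+9-7=17
Step 7: prey: 20+8-17=11; pred: 17+6-8=15
Step 8: prey: 11+4-8=7; pred: 15+3-7=11
Step 9: prey: 7+2-3=6; pred: 11+1-5=7
Step 10: prey: 6+2-2=6; pred: 7+0-3=4
Step 11: prey: 6+2-1=7; pred: 4+0-2=2
Step 12: prey: 7+2-0=9; pred: 2+0-1=1
Max prey = 42 at step 3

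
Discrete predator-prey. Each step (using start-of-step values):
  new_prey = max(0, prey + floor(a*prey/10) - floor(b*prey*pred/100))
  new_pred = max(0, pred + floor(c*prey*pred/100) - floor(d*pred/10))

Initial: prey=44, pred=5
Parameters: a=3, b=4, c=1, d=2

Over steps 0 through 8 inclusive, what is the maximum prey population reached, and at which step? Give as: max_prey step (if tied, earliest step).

Answer: 53 3

Derivation:
Step 1: prey: 44+13-8=49; pred: 5+2-1=6
Step 2: prey: 49+14-11=52; pred: 6+2-1=7
Step 3: prey: 52+15-14=53; pred: 7+3-1=9
Step 4: prey: 53+15-19=49; pred: 9+4-1=12
Step 5: prey: 49+14-23=40; pred: 12+5-2=15
Step 6: prey: 40+12-24=28; pred: 15+6-3=18
Step 7: prey: 28+8-20=16; pred: 18+5-3=20
Step 8: prey: 16+4-12=8; pred: 20+3-4=19
Max prey = 53 at step 3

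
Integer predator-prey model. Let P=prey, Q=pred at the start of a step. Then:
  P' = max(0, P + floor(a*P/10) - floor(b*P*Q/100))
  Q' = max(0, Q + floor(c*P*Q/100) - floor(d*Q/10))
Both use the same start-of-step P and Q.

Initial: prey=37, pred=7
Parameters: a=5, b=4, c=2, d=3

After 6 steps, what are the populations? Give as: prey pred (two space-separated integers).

Answer: 0 31

Derivation:
Step 1: prey: 37+18-10=45; pred: 7+5-2=10
Step 2: prey: 45+22-18=49; pred: 10+9-3=16
Step 3: prey: 49+24-31=42; pred: 16+15-4=27
Step 4: prey: 42+21-45=18; pred: 27+22-8=41
Step 5: prey: 18+9-29=0; pred: 41+14-12=43
Step 6: prey: 0+0-0=0; pred: 43+0-12=31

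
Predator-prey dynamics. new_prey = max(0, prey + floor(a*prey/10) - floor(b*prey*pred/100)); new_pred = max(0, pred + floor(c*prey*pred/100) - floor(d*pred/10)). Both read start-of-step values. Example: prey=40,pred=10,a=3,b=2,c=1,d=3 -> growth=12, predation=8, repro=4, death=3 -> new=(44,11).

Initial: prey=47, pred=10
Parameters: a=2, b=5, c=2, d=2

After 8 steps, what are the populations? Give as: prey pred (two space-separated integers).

Answer: 0 9

Derivation:
Step 1: prey: 47+9-23=33; pred: 10+9-2=17
Step 2: prey: 33+6-28=11; pred: 17+11-3=25
Step 3: prey: 11+2-13=0; pred: 25+5-5=25
Step 4: prey: 0+0-0=0; pred: 25+0-5=20
Step 5: prey: 0+0-0=0; pred: 20+0-4=16
Step 6: prey: 0+0-0=0; pred: 16+0-3=13
Step 7: prey: 0+0-0=0; pred: 13+0-2=11
Step 8: prey: 0+0-0=0; pred: 11+0-2=9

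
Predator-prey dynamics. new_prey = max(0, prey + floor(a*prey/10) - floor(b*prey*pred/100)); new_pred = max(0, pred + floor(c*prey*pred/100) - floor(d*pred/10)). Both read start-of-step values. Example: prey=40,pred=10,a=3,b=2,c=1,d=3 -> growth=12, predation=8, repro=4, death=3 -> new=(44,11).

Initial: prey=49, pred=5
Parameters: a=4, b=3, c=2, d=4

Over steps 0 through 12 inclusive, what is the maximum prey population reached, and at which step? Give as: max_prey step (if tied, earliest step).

Step 1: prey: 49+19-7=61; pred: 5+4-2=7
Step 2: prey: 61+24-12=73; pred: 7+8-2=13
Step 3: prey: 73+29-28=74; pred: 13+18-5=26
Step 4: prey: 74+29-57=46; pred: 26+38-10=54
Step 5: prey: 46+18-74=0; pred: 54+49-21=82
Step 6: prey: 0+0-0=0; pred: 82+0-32=50
Step 7: prey: 0+0-0=0; pred: 50+0-20=30
Step 8: prey: 0+0-0=0; pred: 30+0-12=18
Step 9: prey: 0+0-0=0; pred: 18+0-7=11
Step 10: prey: 0+0-0=0; pred: 11+0-4=7
Step 11: prey: 0+0-0=0; pred: 7+0-2=5
Step 12: prey: 0+0-0=0; pred: 5+0-2=3
Max prey = 74 at step 3

Answer: 74 3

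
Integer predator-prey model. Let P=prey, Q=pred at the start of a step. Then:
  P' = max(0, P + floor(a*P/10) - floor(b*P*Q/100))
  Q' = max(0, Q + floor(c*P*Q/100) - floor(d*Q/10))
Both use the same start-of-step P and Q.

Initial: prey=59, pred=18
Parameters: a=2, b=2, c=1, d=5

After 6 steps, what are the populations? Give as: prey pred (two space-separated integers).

Step 1: prey: 59+11-21=49; pred: 18+10-9=19
Step 2: prey: 49+9-18=40; pred: 19+9-9=19
Step 3: prey: 40+8-15=33; pred: 19+7-9=17
Step 4: prey: 33+6-11=28; pred: 17+5-8=14
Step 5: prey: 28+5-7=26; pred: 14+3-7=10
Step 6: prey: 26+5-5=26; pred: 10+2-5=7

Answer: 26 7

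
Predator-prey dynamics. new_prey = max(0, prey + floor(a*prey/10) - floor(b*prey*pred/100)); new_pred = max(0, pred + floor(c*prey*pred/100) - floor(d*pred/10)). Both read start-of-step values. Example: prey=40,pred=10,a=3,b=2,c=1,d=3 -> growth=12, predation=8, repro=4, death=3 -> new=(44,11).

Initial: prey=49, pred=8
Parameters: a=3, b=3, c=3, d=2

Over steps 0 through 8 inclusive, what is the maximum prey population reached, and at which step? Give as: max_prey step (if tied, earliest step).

Answer: 52 1

Derivation:
Step 1: prey: 49+14-11=52; pred: 8+11-1=18
Step 2: prey: 52+15-28=39; pred: 18+28-3=43
Step 3: prey: 39+11-50=0; pred: 43+50-8=85
Step 4: prey: 0+0-0=0; pred: 85+0-17=68
Step 5: prey: 0+0-0=0; pred: 68+0-13=55
Step 6: prey: 0+0-0=0; pred: 55+0-11=44
Step 7: prey: 0+0-0=0; pred: 44+0-8=36
Step 8: prey: 0+0-0=0; pred: 36+0-7=29
Max prey = 52 at step 1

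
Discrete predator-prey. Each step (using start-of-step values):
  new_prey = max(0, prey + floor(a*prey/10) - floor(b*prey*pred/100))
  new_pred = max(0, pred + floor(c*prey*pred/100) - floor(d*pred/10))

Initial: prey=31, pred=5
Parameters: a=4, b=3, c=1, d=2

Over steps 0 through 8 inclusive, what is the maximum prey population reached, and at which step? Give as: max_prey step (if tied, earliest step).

Answer: 88 6

Derivation:
Step 1: prey: 31+12-4=39; pred: 5+1-1=5
Step 2: prey: 39+15-5=49; pred: 5+1-1=5
Step 3: prey: 49+19-7=61; pred: 5+2-1=6
Step 4: prey: 61+24-10=75; pred: 6+3-1=8
Step 5: prey: 75+30-18=87; pred: 8+6-1=13
Step 6: prey: 87+34-33=88; pred: 13+11-2=22
Step 7: prey: 88+35-58=65; pred: 22+19-4=37
Step 8: prey: 65+26-72=19; pred: 37+24-7=54
Max prey = 88 at step 6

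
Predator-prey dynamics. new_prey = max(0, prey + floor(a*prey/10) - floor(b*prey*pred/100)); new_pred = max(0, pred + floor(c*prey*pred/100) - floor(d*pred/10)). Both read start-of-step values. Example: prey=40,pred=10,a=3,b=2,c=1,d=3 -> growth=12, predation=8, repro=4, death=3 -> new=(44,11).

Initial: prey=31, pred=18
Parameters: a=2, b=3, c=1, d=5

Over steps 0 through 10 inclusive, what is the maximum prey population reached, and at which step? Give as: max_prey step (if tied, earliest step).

Answer: 42 10

Derivation:
Step 1: prey: 31+6-16=21; pred: 18+5-9=14
Step 2: prey: 21+4-8=17; pred: 14+2-7=9
Step 3: prey: 17+3-4=16; pred: 9+1-4=6
Step 4: prey: 16+3-2=17; pred: 6+0-3=3
Step 5: prey: 17+3-1=19; pred: 3+0-1=2
Step 6: prey: 19+3-1=21; pred: 2+0-1=1
Step 7: prey: 21+4-0=25; pred: 1+0-0=1
Step 8: prey: 25+5-0=30; pred: 1+0-0=1
Step 9: prey: 30+6-0=36; pred: 1+0-0=1
Step 10: prey: 36+7-1=42; pred: 1+0-0=1
Max prey = 42 at step 10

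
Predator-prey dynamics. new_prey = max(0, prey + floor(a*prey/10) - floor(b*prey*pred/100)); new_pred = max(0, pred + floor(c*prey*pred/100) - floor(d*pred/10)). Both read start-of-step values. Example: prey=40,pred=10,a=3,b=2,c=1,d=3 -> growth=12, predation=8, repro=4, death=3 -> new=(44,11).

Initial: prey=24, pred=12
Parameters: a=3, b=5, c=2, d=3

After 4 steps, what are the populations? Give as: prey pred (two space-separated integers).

Answer: 5 11

Derivation:
Step 1: prey: 24+7-14=17; pred: 12+5-3=14
Step 2: prey: 17+5-11=11; pred: 14+4-4=14
Step 3: prey: 11+3-7=7; pred: 14+3-4=13
Step 4: prey: 7+2-4=5; pred: 13+1-3=11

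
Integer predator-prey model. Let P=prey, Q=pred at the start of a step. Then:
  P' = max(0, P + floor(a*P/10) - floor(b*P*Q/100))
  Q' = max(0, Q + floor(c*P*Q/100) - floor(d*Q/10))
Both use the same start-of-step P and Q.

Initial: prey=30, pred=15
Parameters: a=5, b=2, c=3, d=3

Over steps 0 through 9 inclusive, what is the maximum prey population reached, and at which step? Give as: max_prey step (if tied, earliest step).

Step 1: prey: 30+15-9=36; pred: 15+13-4=24
Step 2: prey: 36+18-17=37; pred: 24+25-7=42
Step 3: prey: 37+18-31=24; pred: 42+46-12=76
Step 4: prey: 24+12-36=0; pred: 76+54-22=108
Step 5: prey: 0+0-0=0; pred: 108+0-32=76
Step 6: prey: 0+0-0=0; pred: 76+0-22=54
Step 7: prey: 0+0-0=0; pred: 54+0-16=38
Step 8: prey: 0+0-0=0; pred: 38+0-11=27
Step 9: prey: 0+0-0=0; pred: 27+0-8=19
Max prey = 37 at step 2

Answer: 37 2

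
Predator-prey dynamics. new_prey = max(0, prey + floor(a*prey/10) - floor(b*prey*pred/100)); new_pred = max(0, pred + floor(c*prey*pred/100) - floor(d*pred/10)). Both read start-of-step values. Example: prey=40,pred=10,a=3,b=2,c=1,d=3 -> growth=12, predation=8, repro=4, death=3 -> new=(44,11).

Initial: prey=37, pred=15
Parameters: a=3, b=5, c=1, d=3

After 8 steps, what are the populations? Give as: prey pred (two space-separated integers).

Step 1: prey: 37+11-27=21; pred: 15+5-4=16
Step 2: prey: 21+6-16=11; pred: 16+3-4=15
Step 3: prey: 11+3-8=6; pred: 15+1-4=12
Step 4: prey: 6+1-3=4; pred: 12+0-3=9
Step 5: prey: 4+1-1=4; pred: 9+0-2=7
Step 6: prey: 4+1-1=4; pred: 7+0-2=5
Step 7: prey: 4+1-1=4; pred: 5+0-1=4
Step 8: prey: 4+1-0=5; pred: 4+0-1=3

Answer: 5 3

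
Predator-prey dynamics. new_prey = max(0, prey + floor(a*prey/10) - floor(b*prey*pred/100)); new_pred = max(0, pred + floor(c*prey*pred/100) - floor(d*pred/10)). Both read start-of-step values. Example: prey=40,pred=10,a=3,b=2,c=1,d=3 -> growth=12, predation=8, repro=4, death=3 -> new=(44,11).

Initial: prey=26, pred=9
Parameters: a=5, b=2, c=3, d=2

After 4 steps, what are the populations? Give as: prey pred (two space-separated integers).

Step 1: prey: 26+13-4=35; pred: 9+7-1=15
Step 2: prey: 35+17-10=42; pred: 15+15-3=27
Step 3: prey: 42+21-22=41; pred: 27+34-5=56
Step 4: prey: 41+20-45=16; pred: 56+68-11=113

Answer: 16 113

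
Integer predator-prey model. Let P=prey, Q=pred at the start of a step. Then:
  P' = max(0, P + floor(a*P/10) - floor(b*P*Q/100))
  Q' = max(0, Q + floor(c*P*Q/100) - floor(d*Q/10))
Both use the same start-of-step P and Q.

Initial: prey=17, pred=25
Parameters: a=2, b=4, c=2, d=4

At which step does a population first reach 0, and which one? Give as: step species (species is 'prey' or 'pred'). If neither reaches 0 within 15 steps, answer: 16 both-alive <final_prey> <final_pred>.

Step 1: prey: 17+3-17=3; pred: 25+8-10=23
Step 2: prey: 3+0-2=1; pred: 23+1-9=15
Step 3: prey: 1+0-0=1; pred: 15+0-6=9
Step 4: prey: 1+0-0=1; pred: 9+0-3=6
Step 5: prey: 1+0-0=1; pred: 6+0-2=4
Step 6: prey: 1+0-0=1; pred: 4+0-1=3
Step 7: prey: 1+0-0=1; pred: 3+0-1=2
Step 8: prey: 1+0-0=1; pred: 2+0-0=2
Steps 9-15: state stable at prey=1, pred=2 (no change)
No extinction within 15 steps

Answer: 16 both-alive 1 2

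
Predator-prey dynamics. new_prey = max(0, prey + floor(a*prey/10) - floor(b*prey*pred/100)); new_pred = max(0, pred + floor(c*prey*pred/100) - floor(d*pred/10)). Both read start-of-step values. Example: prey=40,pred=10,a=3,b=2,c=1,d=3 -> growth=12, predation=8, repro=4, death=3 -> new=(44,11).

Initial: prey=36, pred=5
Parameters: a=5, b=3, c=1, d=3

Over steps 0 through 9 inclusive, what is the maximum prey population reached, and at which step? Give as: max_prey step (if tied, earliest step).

Step 1: prey: 36+18-5=49; pred: 5+1-1=5
Step 2: prey: 49+24-7=66; pred: 5+2-1=6
Step 3: prey: 66+33-11=88; pred: 6+3-1=8
Step 4: prey: 88+44-21=111; pred: 8+7-2=13
Step 5: prey: 111+55-43=123; pred: 13+14-3=24
Step 6: prey: 123+61-88=96; pred: 24+29-7=46
Step 7: prey: 96+48-132=12; pred: 46+44-13=77
Step 8: prey: 12+6-27=0; pred: 77+9-23=63
Step 9: prey: 0+0-0=0; pred: 63+0-18=45
Max prey = 123 at step 5

Answer: 123 5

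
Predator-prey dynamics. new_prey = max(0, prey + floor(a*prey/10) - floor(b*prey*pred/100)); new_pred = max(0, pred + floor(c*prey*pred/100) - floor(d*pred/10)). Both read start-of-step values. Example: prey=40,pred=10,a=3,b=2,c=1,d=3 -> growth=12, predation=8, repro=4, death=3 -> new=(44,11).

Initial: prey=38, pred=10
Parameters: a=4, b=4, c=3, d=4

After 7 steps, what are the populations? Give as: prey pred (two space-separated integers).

Step 1: prey: 38+15-15=38; pred: 10+11-4=17
Step 2: prey: 38+15-25=28; pred: 17+19-6=30
Step 3: prey: 28+11-33=6; pred: 30+25-12=43
Step 4: prey: 6+2-10=0; pred: 43+7-17=33
Step 5: prey: 0+0-0=0; pred: 33+0-13=20
Step 6: prey: 0+0-0=0; pred: 20+0-8=12
Step 7: prey: 0+0-0=0; pred: 12+0-4=8

Answer: 0 8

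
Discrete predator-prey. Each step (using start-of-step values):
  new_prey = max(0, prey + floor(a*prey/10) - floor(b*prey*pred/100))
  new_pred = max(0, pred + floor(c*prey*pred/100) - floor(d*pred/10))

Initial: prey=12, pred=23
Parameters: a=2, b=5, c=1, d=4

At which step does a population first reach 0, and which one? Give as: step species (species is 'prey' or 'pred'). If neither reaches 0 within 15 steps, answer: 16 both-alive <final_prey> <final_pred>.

Answer: 16 both-alive 1 2

Derivation:
Step 1: prey: 12+2-13=1; pred: 23+2-9=16
Step 2: prey: 1+0-0=1; pred: 16+0-6=10
Step 3: prey: 1+0-0=1; pred: 10+0-4=6
Step 4: prey: 1+0-0=1; pred: 6+0-2=4
Step 5: prey: 1+0-0=1; pred: 4+0-1=3
Step 6: prey: 1+0-0=1; pred: 3+0-1=2
Step 7: prey: 1+0-0=1; pred: 2+0-0=2
Steps 8-15: state stable at prey=1, pred=2 (no change)
No extinction within 15 steps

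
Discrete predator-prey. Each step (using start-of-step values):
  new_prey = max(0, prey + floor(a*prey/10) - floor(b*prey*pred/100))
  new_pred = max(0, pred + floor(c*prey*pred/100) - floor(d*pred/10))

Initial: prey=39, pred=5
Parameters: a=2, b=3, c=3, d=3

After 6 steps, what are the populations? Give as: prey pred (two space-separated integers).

Step 1: prey: 39+7-5=41; pred: 5+5-1=9
Step 2: prey: 41+8-11=38; pred: 9+11-2=18
Step 3: prey: 38+7-20=25; pred: 18+20-5=33
Step 4: prey: 25+5-24=6; pred: 33+24-9=48
Step 5: prey: 6+1-8=0; pred: 48+8-14=42
Step 6: prey: 0+0-0=0; pred: 42+0-12=30

Answer: 0 30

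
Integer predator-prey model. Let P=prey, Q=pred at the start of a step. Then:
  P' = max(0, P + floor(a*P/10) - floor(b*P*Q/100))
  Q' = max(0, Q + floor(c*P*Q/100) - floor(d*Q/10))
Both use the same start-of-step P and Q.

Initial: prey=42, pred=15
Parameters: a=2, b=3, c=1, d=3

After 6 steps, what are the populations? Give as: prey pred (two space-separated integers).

Answer: 9 9

Derivation:
Step 1: prey: 42+8-18=32; pred: 15+6-4=17
Step 2: prey: 32+6-16=22; pred: 17+5-5=17
Step 3: prey: 22+4-11=15; pred: 17+3-5=15
Step 4: prey: 15+3-6=12; pred: 15+2-4=13
Step 5: prey: 12+2-4=10; pred: 13+1-3=11
Step 6: prey: 10+2-3=9; pred: 11+1-3=9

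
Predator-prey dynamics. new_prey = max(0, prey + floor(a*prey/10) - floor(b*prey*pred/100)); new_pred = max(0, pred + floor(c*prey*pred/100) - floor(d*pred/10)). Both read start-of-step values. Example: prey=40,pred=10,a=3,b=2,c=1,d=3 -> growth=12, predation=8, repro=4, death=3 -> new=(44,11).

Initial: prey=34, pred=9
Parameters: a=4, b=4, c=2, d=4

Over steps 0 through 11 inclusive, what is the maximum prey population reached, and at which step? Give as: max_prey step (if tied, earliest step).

Step 1: prey: 34+13-12=35; pred: 9+6-3=12
Step 2: prey: 35+14-16=33; pred: 12+8-4=16
Step 3: prey: 33+13-21=25; pred: 16+10-6=20
Step 4: prey: 25+10-20=15; pred: 20+10-8=22
Step 5: prey: 15+6-13=8; pred: 22+6-8=20
Step 6: prey: 8+3-6=5; pred: 20+3-8=15
Step 7: prey: 5+2-3=4; pred: 15+1-6=10
Step 8: prey: 4+1-1=4; pred: 10+0-4=6
Step 9: prey: 4+1-0=5; pred: 6+0-2=4
Step 10: prey: 5+2-0=7; pred: 4+0-1=3
Step 11: prey: 7+2-0=9; pred: 3+0-1=2
Max prey = 35 at step 1

Answer: 35 1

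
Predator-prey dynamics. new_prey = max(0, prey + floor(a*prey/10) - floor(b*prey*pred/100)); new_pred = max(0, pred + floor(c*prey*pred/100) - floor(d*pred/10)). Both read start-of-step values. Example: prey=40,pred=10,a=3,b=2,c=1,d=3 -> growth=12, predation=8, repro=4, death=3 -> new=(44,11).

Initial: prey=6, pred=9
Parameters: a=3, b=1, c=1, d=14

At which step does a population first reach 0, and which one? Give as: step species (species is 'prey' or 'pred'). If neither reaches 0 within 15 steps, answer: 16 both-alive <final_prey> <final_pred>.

Step 1: prey: 6+1-0=7; pred: 9+0-12=0
First extinction: pred at step 1

Answer: 1 pred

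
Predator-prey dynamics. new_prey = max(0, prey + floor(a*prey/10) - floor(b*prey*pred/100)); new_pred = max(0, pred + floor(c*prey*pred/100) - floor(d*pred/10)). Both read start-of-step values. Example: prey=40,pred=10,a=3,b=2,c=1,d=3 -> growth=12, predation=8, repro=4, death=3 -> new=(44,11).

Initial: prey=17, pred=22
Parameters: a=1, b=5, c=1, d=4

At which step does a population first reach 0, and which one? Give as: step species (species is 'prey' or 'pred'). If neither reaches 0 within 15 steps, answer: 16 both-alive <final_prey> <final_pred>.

Step 1: prey: 17+1-18=0; pred: 22+3-8=17
First extinction: prey at step 1

Answer: 1 prey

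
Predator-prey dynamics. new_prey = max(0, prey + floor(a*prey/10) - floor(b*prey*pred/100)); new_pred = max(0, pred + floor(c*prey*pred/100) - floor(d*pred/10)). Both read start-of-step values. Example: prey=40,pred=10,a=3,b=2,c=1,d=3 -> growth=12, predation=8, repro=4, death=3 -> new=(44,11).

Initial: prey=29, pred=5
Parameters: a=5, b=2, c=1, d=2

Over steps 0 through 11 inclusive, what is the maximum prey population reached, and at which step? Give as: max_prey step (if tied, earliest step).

Answer: 135 6

Derivation:
Step 1: prey: 29+14-2=41; pred: 5+1-1=5
Step 2: prey: 41+20-4=57; pred: 5+2-1=6
Step 3: prey: 57+28-6=79; pred: 6+3-1=8
Step 4: prey: 79+39-12=106; pred: 8+6-1=13
Step 5: prey: 106+53-27=132; pred: 13+13-2=24
Step 6: prey: 132+66-63=135; pred: 24+31-4=51
Step 7: prey: 135+67-137=65; pred: 51+68-10=109
Step 8: prey: 65+32-141=0; pred: 109+70-21=158
Step 9: prey: 0+0-0=0; pred: 158+0-31=127
Step 10: prey: 0+0-0=0; pred: 127+0-25=102
Step 11: prey: 0+0-0=0; pred: 102+0-20=82
Max prey = 135 at step 6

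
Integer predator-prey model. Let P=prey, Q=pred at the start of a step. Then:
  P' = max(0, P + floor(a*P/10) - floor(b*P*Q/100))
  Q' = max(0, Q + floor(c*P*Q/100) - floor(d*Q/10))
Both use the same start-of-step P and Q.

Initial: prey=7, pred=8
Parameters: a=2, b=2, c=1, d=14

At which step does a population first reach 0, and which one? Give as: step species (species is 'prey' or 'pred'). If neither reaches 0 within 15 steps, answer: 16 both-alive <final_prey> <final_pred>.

Answer: 1 pred

Derivation:
Step 1: prey: 7+1-1=7; pred: 8+0-11=0
First extinction: pred at step 1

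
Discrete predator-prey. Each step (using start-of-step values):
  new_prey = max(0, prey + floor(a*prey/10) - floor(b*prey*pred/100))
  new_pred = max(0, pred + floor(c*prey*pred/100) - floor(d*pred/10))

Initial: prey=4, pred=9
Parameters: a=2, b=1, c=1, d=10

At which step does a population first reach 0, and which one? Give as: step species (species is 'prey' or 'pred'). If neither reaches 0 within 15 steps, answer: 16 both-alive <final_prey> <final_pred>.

Step 1: prey: 4+0-0=4; pred: 9+0-9=0
First extinction: pred at step 1

Answer: 1 pred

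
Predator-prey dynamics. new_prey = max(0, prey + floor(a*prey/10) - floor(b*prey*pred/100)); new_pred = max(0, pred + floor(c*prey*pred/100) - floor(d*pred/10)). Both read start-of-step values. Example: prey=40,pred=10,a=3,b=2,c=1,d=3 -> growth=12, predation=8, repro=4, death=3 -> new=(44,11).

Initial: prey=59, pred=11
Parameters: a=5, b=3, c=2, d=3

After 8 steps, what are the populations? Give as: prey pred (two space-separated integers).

Step 1: prey: 59+29-19=69; pred: 11+12-3=20
Step 2: prey: 69+34-41=62; pred: 20+27-6=41
Step 3: prey: 62+31-76=17; pred: 41+50-12=79
Step 4: prey: 17+8-40=0; pred: 79+26-23=82
Step 5: prey: 0+0-0=0; pred: 82+0-24=58
Step 6: prey: 0+0-0=0; pred: 58+0-17=41
Step 7: prey: 0+0-0=0; pred: 41+0-12=29
Step 8: prey: 0+0-0=0; pred: 29+0-8=21

Answer: 0 21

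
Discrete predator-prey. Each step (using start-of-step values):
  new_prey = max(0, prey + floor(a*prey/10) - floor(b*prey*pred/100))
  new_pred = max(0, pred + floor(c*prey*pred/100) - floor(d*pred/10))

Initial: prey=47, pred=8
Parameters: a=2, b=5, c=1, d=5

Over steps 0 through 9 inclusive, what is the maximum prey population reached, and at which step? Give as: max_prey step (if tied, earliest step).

Answer: 50 9

Derivation:
Step 1: prey: 47+9-18=38; pred: 8+3-4=7
Step 2: prey: 38+7-13=32; pred: 7+2-3=6
Step 3: prey: 32+6-9=29; pred: 6+1-3=4
Step 4: prey: 29+5-5=29; pred: 4+1-2=3
Step 5: prey: 29+5-4=30; pred: 3+0-1=2
Step 6: prey: 30+6-3=33; pred: 2+0-1=1
Step 7: prey: 33+6-1=38; pred: 1+0-0=1
Step 8: prey: 38+7-1=44; pred: 1+0-0=1
Step 9: prey: 44+8-2=50; pred: 1+0-0=1
Max prey = 50 at step 9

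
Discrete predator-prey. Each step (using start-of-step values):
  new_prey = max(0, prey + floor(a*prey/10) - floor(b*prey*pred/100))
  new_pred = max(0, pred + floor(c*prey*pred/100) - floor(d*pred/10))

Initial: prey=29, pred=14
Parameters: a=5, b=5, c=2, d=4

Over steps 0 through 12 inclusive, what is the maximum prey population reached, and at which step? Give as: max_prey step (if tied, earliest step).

Step 1: prey: 29+14-20=23; pred: 14+8-5=17
Step 2: prey: 23+11-19=15; pred: 17+7-6=18
Step 3: prey: 15+7-13=9; pred: 18+5-7=16
Step 4: prey: 9+4-7=6; pred: 16+2-6=12
Step 5: prey: 6+3-3=6; pred: 12+1-4=9
Step 6: prey: 6+3-2=7; pred: 9+1-3=7
Step 7: prey: 7+3-2=8; pred: 7+0-2=5
Step 8: prey: 8+4-2=10; pred: 5+0-2=3
Step 9: prey: 10+5-1=14; pred: 3+0-1=2
Step 10: prey: 14+7-1=20; pred: 2+0-0=2
Step 11: prey: 20+10-2=28; pred: 2+0-0=2
Step 12: prey: 28+14-2=40; pred: 2+1-0=3
Max prey = 40 at step 12

Answer: 40 12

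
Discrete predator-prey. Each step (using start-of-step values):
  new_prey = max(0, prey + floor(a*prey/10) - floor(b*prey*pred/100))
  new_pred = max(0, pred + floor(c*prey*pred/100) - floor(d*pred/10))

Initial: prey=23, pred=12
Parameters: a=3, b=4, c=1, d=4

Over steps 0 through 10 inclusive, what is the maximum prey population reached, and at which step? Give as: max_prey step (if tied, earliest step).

Step 1: prey: 23+6-11=18; pred: 12+2-4=10
Step 2: prey: 18+5-7=16; pred: 10+1-4=7
Step 3: prey: 16+4-4=16; pred: 7+1-2=6
Step 4: prey: 16+4-3=17; pred: 6+0-2=4
Step 5: prey: 17+5-2=20; pred: 4+0-1=3
Step 6: prey: 20+6-2=24; pred: 3+0-1=2
Step 7: prey: 24+7-1=30; pred: 2+0-0=2
Step 8: prey: 30+9-2=37; pred: 2+0-0=2
Step 9: prey: 37+11-2=46; pred: 2+0-0=2
Step 10: prey: 46+13-3=56; pred: 2+0-0=2
Max prey = 56 at step 10

Answer: 56 10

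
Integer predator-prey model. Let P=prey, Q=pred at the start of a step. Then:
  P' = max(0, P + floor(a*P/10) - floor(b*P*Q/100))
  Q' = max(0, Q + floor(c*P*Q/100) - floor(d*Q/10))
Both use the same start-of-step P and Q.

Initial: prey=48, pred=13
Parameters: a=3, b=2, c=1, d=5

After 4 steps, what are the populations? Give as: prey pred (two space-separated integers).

Step 1: prey: 48+14-12=50; pred: 13+6-6=13
Step 2: prey: 50+15-13=52; pred: 13+6-6=13
Step 3: prey: 52+15-13=54; pred: 13+6-6=13
Step 4: prey: 54+16-14=56; pred: 13+7-6=14

Answer: 56 14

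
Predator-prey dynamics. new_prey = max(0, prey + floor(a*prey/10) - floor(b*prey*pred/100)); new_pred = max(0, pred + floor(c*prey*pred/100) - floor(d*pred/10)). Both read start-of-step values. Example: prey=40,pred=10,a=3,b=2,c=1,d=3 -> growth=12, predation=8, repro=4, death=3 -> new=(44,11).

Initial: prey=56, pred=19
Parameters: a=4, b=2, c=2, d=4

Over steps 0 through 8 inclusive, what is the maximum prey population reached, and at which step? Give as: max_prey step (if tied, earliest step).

Step 1: prey: 56+22-21=57; pred: 19+21-7=33
Step 2: prey: 57+22-37=42; pred: 33+37-13=57
Step 3: prey: 42+16-47=11; pred: 57+47-22=82
Step 4: prey: 11+4-18=0; pred: 82+18-32=68
Step 5: prey: 0+0-0=0; pred: 68+0-27=41
Step 6: prey: 0+0-0=0; pred: 41+0-16=25
Step 7: prey: 0+0-0=0; pred: 25+0-10=15
Step 8: prey: 0+0-0=0; pred: 15+0-6=9
Max prey = 57 at step 1

Answer: 57 1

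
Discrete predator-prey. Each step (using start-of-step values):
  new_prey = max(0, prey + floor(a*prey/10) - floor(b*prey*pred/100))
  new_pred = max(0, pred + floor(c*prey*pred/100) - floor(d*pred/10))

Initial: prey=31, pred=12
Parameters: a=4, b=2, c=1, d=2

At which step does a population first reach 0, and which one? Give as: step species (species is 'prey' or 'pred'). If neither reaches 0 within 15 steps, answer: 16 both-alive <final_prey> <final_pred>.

Step 1: prey: 31+12-7=36; pred: 12+3-2=13
Step 2: prey: 36+14-9=41; pred: 13+4-2=15
Step 3: prey: 41+16-12=45; pred: 15+6-3=18
Step 4: prey: 45+18-16=47; pred: 18+8-3=23
Step 5: prey: 47+18-21=44; pred: 23+10-4=29
Step 6: prey: 44+17-25=36; pred: 29+12-5=36
Step 7: prey: 36+14-25=25; pred: 36+12-7=41
Step 8: prey: 25+10-20=15; pred: 41+10-8=43
Step 9: prey: 15+6-12=9; pred: 43+6-8=41
Step 10: prey: 9+3-7=5; pred: 41+3-8=36
Step 11: prey: 5+2-3=4; pred: 36+1-7=30
Step 12: prey: 4+1-2=3; pred: 30+1-6=25
Step 13: prey: 3+1-1=3; pred: 25+0-5=20
Step 14: prey: 3+1-1=3; pred: 20+0-4=16
Step 15: prey: 3+1-0=4; pred: 16+0-3=13
No extinction within 15 steps

Answer: 16 both-alive 4 13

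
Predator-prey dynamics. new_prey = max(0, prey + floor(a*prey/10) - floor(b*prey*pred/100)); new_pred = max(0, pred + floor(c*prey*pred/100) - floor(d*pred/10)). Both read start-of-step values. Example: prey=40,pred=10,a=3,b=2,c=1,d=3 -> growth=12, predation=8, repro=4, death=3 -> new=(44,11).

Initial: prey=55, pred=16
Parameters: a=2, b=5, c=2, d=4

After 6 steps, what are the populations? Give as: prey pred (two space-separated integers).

Step 1: prey: 55+11-44=22; pred: 16+17-6=27
Step 2: prey: 22+4-29=0; pred: 27+11-10=28
Step 3: prey: 0+0-0=0; pred: 28+0-11=17
Step 4: prey: 0+0-0=0; pred: 17+0-6=11
Step 5: prey: 0+0-0=0; pred: 11+0-4=7
Step 6: prey: 0+0-0=0; pred: 7+0-2=5

Answer: 0 5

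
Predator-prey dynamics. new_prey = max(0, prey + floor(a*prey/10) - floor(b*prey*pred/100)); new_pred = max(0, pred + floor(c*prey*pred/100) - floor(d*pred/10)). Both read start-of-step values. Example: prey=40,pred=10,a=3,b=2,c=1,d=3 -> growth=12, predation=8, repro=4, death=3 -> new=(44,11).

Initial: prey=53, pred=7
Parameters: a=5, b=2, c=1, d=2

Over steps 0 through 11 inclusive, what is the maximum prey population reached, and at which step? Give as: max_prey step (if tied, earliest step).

Answer: 118 3

Derivation:
Step 1: prey: 53+26-7=72; pred: 7+3-1=9
Step 2: prey: 72+36-12=96; pred: 9+6-1=14
Step 3: prey: 96+48-26=118; pred: 14+13-2=25
Step 4: prey: 118+59-59=118; pred: 25+29-5=49
Step 5: prey: 118+59-115=62; pred: 49+57-9=97
Step 6: prey: 62+31-120=0; pred: 97+60-19=138
Step 7: prey: 0+0-0=0; pred: 138+0-27=111
Step 8: prey: 0+0-0=0; pred: 111+0-22=89
Step 9: prey: 0+0-0=0; pred: 89+0-17=72
Step 10: prey: 0+0-0=0; pred: 72+0-14=58
Step 11: prey: 0+0-0=0; pred: 58+0-11=47
Max prey = 118 at step 3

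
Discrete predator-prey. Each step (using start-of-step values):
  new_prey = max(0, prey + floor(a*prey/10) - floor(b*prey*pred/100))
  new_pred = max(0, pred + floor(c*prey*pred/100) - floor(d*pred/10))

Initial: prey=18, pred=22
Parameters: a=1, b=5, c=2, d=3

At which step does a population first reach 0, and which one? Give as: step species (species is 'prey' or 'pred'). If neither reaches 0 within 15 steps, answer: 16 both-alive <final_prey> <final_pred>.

Answer: 1 prey

Derivation:
Step 1: prey: 18+1-19=0; pred: 22+7-6=23
First extinction: prey at step 1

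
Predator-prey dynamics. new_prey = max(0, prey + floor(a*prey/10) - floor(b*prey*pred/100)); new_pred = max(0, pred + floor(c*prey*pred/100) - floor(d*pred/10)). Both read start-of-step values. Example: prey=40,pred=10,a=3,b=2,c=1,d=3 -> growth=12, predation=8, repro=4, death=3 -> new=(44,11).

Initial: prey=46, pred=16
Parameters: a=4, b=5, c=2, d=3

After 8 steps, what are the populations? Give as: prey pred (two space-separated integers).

Step 1: prey: 46+18-36=28; pred: 16+14-4=26
Step 2: prey: 28+11-36=3; pred: 26+14-7=33
Step 3: prey: 3+1-4=0; pred: 33+1-9=25
Step 4: prey: 0+0-0=0; pred: 25+0-7=18
Step 5: prey: 0+0-0=0; pred: 18+0-5=13
Step 6: prey: 0+0-0=0; pred: 13+0-3=10
Step 7: prey: 0+0-0=0; pred: 10+0-3=7
Step 8: prey: 0+0-0=0; pred: 7+0-2=5

Answer: 0 5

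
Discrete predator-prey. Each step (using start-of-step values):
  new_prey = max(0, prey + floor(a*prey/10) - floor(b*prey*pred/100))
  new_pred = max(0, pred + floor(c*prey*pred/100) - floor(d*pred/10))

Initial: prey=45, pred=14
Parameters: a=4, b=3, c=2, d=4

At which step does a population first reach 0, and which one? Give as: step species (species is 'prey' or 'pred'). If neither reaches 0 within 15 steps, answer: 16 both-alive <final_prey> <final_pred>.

Step 1: prey: 45+18-18=45; pred: 14+12-5=21
Step 2: prey: 45+18-28=35; pred: 21+18-8=31
Step 3: prey: 35+14-32=17; pred: 31+21-12=40
Step 4: prey: 17+6-20=3; pred: 40+13-16=37
Step 5: prey: 3+1-3=1; pred: 37+2-14=25
Step 6: prey: 1+0-0=1; pred: 25+0-10=15
Step 7: prey: 1+0-0=1; pred: 15+0-6=9
Step 8: prey: 1+0-0=1; pred: 9+0-3=6
Step 9: prey: 1+0-0=1; pred: 6+0-2=4
Step 10: prey: 1+0-0=1; pred: 4+0-1=3
Step 11: prey: 1+0-0=1; pred: 3+0-1=2
Step 12: prey: 1+0-0=1; pred: 2+0-0=2
Steps 13-15: state stable at prey=1, pred=2 (no change)
No extinction within 15 steps

Answer: 16 both-alive 1 2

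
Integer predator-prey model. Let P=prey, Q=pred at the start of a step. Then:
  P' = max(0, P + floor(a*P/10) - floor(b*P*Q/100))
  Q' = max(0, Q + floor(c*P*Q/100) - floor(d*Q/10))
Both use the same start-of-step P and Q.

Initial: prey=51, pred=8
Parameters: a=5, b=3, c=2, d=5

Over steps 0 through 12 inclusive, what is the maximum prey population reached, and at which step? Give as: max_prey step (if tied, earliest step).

Answer: 73 2

Derivation:
Step 1: prey: 51+25-12=64; pred: 8+8-4=12
Step 2: prey: 64+32-23=73; pred: 12+15-6=21
Step 3: prey: 73+36-45=64; pred: 21+30-10=41
Step 4: prey: 64+32-78=18; pred: 41+52-20=73
Step 5: prey: 18+9-39=0; pred: 73+26-36=63
Step 6: prey: 0+0-0=0; pred: 63+0-31=32
Step 7: prey: 0+0-0=0; pred: 32+0-16=16
Step 8: prey: 0+0-0=0; pred: 16+0-8=8
Step 9: prey: 0+0-0=0; pred: 8+0-4=4
Step 10: prey: 0+0-0=0; pred: 4+0-2=2
Step 11: prey: 0+0-0=0; pred: 2+0-1=1
Step 12: prey: 0+0-0=0; pred: 1+0-0=1
Max prey = 73 at step 2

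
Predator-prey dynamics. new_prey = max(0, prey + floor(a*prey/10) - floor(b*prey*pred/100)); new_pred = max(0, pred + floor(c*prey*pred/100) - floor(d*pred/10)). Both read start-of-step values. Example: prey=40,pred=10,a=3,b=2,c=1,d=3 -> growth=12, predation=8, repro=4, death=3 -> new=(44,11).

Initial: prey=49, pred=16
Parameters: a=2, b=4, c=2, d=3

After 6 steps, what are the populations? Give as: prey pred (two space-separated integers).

Step 1: prey: 49+9-31=27; pred: 16+15-4=27
Step 2: prey: 27+5-29=3; pred: 27+14-8=33
Step 3: prey: 3+0-3=0; pred: 33+1-9=25
Step 4: prey: 0+0-0=0; pred: 25+0-7=18
Step 5: prey: 0+0-0=0; pred: 18+0-5=13
Step 6: prey: 0+0-0=0; pred: 13+0-3=10

Answer: 0 10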